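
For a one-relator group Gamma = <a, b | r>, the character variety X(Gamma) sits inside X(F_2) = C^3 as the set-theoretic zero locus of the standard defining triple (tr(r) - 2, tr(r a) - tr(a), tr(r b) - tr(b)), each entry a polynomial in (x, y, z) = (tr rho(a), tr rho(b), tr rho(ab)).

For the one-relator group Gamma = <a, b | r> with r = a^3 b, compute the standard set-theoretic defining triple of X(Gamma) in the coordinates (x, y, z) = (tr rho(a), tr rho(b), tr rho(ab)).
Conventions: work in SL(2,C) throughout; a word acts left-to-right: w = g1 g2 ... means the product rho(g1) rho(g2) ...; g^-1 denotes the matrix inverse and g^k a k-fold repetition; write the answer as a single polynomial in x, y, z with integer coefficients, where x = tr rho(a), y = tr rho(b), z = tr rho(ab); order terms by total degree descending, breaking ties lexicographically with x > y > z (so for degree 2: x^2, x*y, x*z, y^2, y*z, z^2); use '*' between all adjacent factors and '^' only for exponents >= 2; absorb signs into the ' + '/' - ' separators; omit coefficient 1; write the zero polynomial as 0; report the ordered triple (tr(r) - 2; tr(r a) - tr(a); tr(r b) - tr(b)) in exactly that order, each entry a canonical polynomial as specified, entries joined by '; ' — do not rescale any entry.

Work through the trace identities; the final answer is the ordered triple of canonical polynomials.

x^2*z - x*y - z - 2; x^3*z - x^2*y - 2*x*z - x + y; x^2*y*z - x^3 - x*y^2 - y*z + 3*x - y

trace(b a^2) = trace(a)*trace(b a) - trace(b)   [square of a] = x*z - y
trace(a^3 b) = trace(a)*trace(b a^2) - trace(b a)   [square of a] = x^2*z - x*y - z
trace(a^3 b a) = trace(a)*trace(a^2 b a) - trace(a^2 b)   [square of a] = x^3*z - x^2*y - 2*x*z + y
trace(b^2 a) = trace(b)*trace(a b) - trace(a)   [square of b] = y*z - x
trace(b^2) = trace(b)*trace(b) - trace(1)   [square of b] = y^2 - 2
trace(a b^2 a) = trace(a)*trace(b^2 a) - trace(b^2)   [square of a] = x*y*z - x^2 - y^2 + 2
trace(a^3 b^2) = trace(a)*trace(a b^2 a) - trace(a b^2)   [square of a] = x^2*y*z - x^3 - x*y^2 - y*z + 3*x
assemble the triple (trace(r) - 2; trace(r a) - x; trace(r b) - y)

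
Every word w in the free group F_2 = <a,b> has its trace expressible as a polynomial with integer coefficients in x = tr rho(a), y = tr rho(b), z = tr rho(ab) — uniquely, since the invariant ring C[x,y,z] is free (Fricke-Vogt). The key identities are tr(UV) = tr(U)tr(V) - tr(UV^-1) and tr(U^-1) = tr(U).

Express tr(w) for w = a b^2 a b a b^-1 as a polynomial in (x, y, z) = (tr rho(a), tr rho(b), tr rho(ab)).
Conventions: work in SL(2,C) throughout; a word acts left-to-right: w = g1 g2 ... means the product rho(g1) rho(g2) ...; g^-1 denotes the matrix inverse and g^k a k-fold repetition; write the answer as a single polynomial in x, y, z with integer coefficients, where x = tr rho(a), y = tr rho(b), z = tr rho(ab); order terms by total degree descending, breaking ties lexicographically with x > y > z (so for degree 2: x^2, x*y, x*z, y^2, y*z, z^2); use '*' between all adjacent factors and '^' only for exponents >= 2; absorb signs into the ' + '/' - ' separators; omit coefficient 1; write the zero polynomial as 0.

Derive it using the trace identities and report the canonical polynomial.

x*y^2*z^2 - x^2*y*z - y^3*z - y*z^3 + x*z^2 + 3*y*z - x

use: trace(a b a b) = trace(a b) trace(a b) - trace(1)   [split at repeated a] = z^2 - 2
use: trace(a b a) = trace(a) trace(b a) - trace(b) = x*z - y
apply: trace(b^2 a b a) = trace(b) trace(a b a b) - trace(a b a) = y*z^2 - x*z - y
trace(b a b) = trace(b) trace(a b) - trace(a) = y*z - x
apply: trace(b^2 a b) = trace(b) trace(b a b) - trace(b a) = y^2*z - x*y - z
apply: trace(a b^2 a b a) = trace(a) trace(b^2 a b a) - trace(b^2 a b) = x*y*z^2 - x^2*z - y^2*z + z
use: trace(a b a b a b) = trace(b a b a) trace(b a) - trace(a b)   [split at repeated b] = z^3 - 3*z
apply: trace(a b a b a) = trace(a) trace(b a b a) - trace(b a b) = x*z^2 - y*z - x
use: trace(a b^2 a b a b) = trace(b) trace(a b a b a b) - trace(a b a b a) = y*z^3 - x*z^2 - 2*y*z + x
trace(a b^2 a b a b^-1) = trace(a b^2 a b a) trace(b) - trace(a b^2 a b a b) = x*y^2*z^2 - x^2*y*z - y^3*z - y*z^3 + x*z^2 + 3*y*z - x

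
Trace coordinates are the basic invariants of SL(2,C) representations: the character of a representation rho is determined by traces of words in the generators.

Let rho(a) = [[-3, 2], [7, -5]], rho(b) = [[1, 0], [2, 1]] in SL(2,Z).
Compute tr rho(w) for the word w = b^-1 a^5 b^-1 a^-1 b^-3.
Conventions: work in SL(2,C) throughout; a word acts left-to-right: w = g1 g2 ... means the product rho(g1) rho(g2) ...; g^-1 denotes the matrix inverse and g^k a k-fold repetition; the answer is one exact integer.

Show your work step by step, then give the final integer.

-236158

rho(b^-1) = [[1, 0], [-2, 1]]
... * rho(a) = [[-3, 2], [7, -5]]  ->  [[-3, 2], [13, -9]]
... * rho(a) = [[-3, 2], [7, -5]]  ->  [[23, -16], [-102, 71]]
... * rho(a) = [[-3, 2], [7, -5]]  ->  [[-181, 126], [803, -559]]
... * rho(a) = [[-3, 2], [7, -5]]  ->  [[1425, -992], [-6322, 4401]]
... * rho(a) = [[-3, 2], [7, -5]]  ->  [[-11219, 7810], [49773, -34649]]
... * rho(b^-1) = [[1, 0], [-2, 1]]  ->  [[-26839, 7810], [119071, -34649]]
... * rho(a^-1) = [[-5, -2], [-7, -3]]  ->  [[79525, 30248], [-352812, -134195]]
... * rho(b^-1) = [[1, 0], [-2, 1]]  ->  [[19029, 30248], [-84422, -134195]]
... * rho(b^-1) = [[1, 0], [-2, 1]]  ->  [[-41467, 30248], [183968, -134195]]
... * rho(b^-1) = [[1, 0], [-2, 1]]  ->  [[-101963, 30248], [452358, -134195]]
tr = -101963 + -134195 = -236158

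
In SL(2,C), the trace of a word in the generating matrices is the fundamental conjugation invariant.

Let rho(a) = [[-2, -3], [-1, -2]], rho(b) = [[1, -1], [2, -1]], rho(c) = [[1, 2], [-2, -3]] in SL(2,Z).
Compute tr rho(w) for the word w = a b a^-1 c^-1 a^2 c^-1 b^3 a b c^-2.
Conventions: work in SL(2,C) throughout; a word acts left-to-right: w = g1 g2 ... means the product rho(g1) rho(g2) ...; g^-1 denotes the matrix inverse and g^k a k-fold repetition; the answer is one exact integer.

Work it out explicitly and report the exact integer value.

rho(a) = [[-2, -3], [-1, -2]]
... * rho(b) = [[1, -1], [2, -1]]  ->  [[-8, 5], [-5, 3]]
... * rho(a^-1) = [[-2, 3], [1, -2]]  ->  [[21, -34], [13, -21]]
... * rho(c^-1) = [[-3, -2], [2, 1]]  ->  [[-131, -76], [-81, -47]]
... * rho(a) = [[-2, -3], [-1, -2]]  ->  [[338, 545], [209, 337]]
... * rho(a) = [[-2, -3], [-1, -2]]  ->  [[-1221, -2104], [-755, -1301]]
... * rho(c^-1) = [[-3, -2], [2, 1]]  ->  [[-545, 338], [-337, 209]]
... * rho(b) = [[1, -1], [2, -1]]  ->  [[131, 207], [81, 128]]
... * rho(b) = [[1, -1], [2, -1]]  ->  [[545, -338], [337, -209]]
... * rho(b) = [[1, -1], [2, -1]]  ->  [[-131, -207], [-81, -128]]
... * rho(a) = [[-2, -3], [-1, -2]]  ->  [[469, 807], [290, 499]]
... * rho(b) = [[1, -1], [2, -1]]  ->  [[2083, -1276], [1288, -789]]
... * rho(c^-1) = [[-3, -2], [2, 1]]  ->  [[-8801, -5442], [-5442, -3365]]
... * rho(c^-1) = [[-3, -2], [2, 1]]  ->  [[15519, 12160], [9596, 7519]]
tr = 15519 + 7519 = 23038

23038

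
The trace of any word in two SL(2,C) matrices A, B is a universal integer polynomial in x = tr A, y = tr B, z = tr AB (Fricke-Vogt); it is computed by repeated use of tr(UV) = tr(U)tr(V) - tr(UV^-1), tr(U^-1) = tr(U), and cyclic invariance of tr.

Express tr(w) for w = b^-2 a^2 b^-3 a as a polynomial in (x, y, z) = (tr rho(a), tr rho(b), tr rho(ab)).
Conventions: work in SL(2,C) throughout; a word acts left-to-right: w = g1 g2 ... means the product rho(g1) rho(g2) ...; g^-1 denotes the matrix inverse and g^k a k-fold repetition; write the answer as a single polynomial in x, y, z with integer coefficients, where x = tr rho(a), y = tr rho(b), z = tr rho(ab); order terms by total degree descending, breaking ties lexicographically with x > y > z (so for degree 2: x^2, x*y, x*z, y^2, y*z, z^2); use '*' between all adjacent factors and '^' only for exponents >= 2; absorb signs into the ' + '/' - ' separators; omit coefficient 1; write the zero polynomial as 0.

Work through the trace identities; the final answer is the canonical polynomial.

x^3*y^5 - 2*x^2*y^4*z - 3*x^3*y^3 - x*y^5 + x*y^3*z^2 + 4*x^2*y^2*z + y^4*z + 2*x^3*y + 4*x*y^3 - x*y*z^2 - x^2*z - 3*y^2*z - 4*x*y + z

apply: tr(a^2) = tr(a) tr(a) - tr(1) = x^2 - 2
use: tr(a^3) = tr(a) tr(a^2) - tr(a) = x^3 - 3*x
use: tr(b a^2) = tr(a) tr(b a) - tr(b) = x*z - y
tr(a^3 b) = tr(a) tr(b a^2) - tr(b a) = x^2*z - x*y - z
tr(a^3 b^-1) = tr(a^3) tr(b) - tr(a^3 b) = x^3*y - x^2*z - 2*x*y + z
use: tr(a^2 b^-2 a) = tr(a^3 b^-1) tr(b) - tr(a^3) = x^3*y^2 - x^2*y*z - x^3 - 2*x*y^2 + y*z + 3*x
tr(b a b a) = tr(a b) tr(a b) - tr(1) = z^2 - 2
use: tr(b a b) = tr(b) tr(a b) - tr(a) = y*z - x
apply: tr(a b a^2 b) = tr(a) tr(b a b a) - tr(b a b) = x*z^2 - y*z - x
use: tr(a b a^2 b^-1) = tr(a b a^2) tr(b) - tr(a b a^2 b) = x^2*y*z - x*y^2 - x*z^2 + x
tr(a^2 b^-2 a b) = tr(a b a^2 b^-1) tr(b) - tr(a b a^2) = x^2*y^2*z - x*y^3 - x*y*z^2 - x^2*z + 2*x*y + z
tr(b^-1 a b^-1 a^2 b^-1) = tr(a^2 b^-2 a) tr(b) - tr(a^2 b^-2 a b) = x^3*y^3 - 2*x^2*y^2*z - x^3*y - x*y^3 + x*y*z^2 + x^2*z + y^2*z + x*y - z
tr(b^-1 a b^-1 a^2) = tr(a^2 b^-1 a) tr(b) - tr(a^2 b^-1 a b) = x^3*y^2 - 2*x^2*y*z - x*y^2 + x*z^2 + y*z - x
use: tr(b^-1 a^2 b^-3 a) = tr(b^-1 a b^-1 a^2 b^-1) tr(b) - tr(b^-1 a b^-1 a^2) = x^3*y^4 - 2*x^2*y^3*z - 2*x^3*y^2 - x*y^4 + x*y^2*z^2 + 3*x^2*y*z + y^3*z + 2*x*y^2 - x*z^2 - 2*y*z + x
apply: tr(a^2 b^-3 a) = tr(b^-1 a^3 b^-1) tr(b) - tr(b^-1 a^3) = x^3*y^3 - x^2*y^2*z - 2*x^3*y - 2*x*y^3 + x^2*z + y^2*z + 5*x*y - z
use: tr(b^-2 a^2 b^-3 a) = tr(b^-1 a^2 b^-3 a) tr(b) - tr(b^-1 a^2 b^-3 a b) = x^3*y^5 - 2*x^2*y^4*z - 3*x^3*y^3 - x*y^5 + x*y^3*z^2 + 4*x^2*y^2*z + y^4*z + 2*x^3*y + 4*x*y^3 - x*y*z^2 - x^2*z - 3*y^2*z - 4*x*y + z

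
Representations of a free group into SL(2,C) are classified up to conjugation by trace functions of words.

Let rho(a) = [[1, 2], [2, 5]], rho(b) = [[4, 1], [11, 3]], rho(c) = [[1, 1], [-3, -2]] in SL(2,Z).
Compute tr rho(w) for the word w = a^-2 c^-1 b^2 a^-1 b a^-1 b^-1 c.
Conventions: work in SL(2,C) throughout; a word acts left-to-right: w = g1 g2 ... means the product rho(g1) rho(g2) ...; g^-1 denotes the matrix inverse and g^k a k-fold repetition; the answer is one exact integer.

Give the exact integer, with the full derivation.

250027

rho(a^-1) = [[5, -2], [-2, 1]]
... * rho(a^-1) = [[5, -2], [-2, 1]]  ->  [[29, -12], [-12, 5]]
... * rho(c^-1) = [[-2, -1], [3, 1]]  ->  [[-94, -41], [39, 17]]
... * rho(b) = [[4, 1], [11, 3]]  ->  [[-827, -217], [343, 90]]
... * rho(b) = [[4, 1], [11, 3]]  ->  [[-5695, -1478], [2362, 613]]
... * rho(a^-1) = [[5, -2], [-2, 1]]  ->  [[-25519, 9912], [10584, -4111]]
... * rho(b) = [[4, 1], [11, 3]]  ->  [[6956, 4217], [-2885, -1749]]
... * rho(a^-1) = [[5, -2], [-2, 1]]  ->  [[26346, -9695], [-10927, 4021]]
... * rho(b^-1) = [[3, -1], [-11, 4]]  ->  [[185683, -65126], [-77012, 27011]]
... * rho(c) = [[1, 1], [-3, -2]]  ->  [[381061, 315935], [-158045, -131034]]
tr = 381061 + -131034 = 250027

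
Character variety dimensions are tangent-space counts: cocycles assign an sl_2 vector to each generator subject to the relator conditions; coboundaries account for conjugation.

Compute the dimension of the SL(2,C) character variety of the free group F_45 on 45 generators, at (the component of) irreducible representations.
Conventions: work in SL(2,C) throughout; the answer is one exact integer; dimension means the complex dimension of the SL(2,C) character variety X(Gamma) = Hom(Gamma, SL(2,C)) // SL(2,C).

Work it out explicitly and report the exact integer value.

Here Gamma is free of rank 45 — no relator constrains a cocycle.
Z^1(Gamma, Ad rho) = (sl_2)^45: a cocycle is a free choice of one sl_2 vector per generator, so dim Z^1 = 3*45 = 135.
Irreducibility makes the coboundary map sl_2 -> Z^1 injective (trivial centralizer), so dim B^1 = 3.
dim H^1 = 135 - 3 = 132, which is dim X.

132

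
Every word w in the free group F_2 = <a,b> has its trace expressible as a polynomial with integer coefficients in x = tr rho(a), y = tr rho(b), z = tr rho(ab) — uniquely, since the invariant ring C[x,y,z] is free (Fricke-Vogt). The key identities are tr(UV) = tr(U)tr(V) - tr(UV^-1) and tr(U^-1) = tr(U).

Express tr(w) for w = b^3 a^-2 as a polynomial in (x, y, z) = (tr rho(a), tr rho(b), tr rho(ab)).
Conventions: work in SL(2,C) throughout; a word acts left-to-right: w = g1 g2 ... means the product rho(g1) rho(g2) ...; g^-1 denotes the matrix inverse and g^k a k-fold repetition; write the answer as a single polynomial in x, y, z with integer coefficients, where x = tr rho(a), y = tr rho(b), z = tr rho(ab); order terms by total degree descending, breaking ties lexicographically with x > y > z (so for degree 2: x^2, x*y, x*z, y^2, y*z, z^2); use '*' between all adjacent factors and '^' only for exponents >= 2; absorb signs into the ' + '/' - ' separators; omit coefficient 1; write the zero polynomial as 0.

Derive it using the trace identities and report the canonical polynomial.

x^2*y^3 - x*y^2*z - 2*x^2*y - y^3 + x*z + 3*y

trace(b^2) = trace(b) trace(b) - trace(1) = y^2 - 2
trace(b^3) = trace(b) trace(b^2) - trace(b) = y^3 - 3*y
trace(b a b) = trace(b) trace(a b) - trace(a) = y*z - x
trace(b^3 a) = trace(b) trace(b a b) - trace(b a) = y^2*z - x*y - z
trace(a^-1 b^3) = trace(b^3) trace(a) - trace(b^3 a) = x*y^3 - y^2*z - 2*x*y + z
trace(b^3 a^-2) = trace(a^-1 b^3) trace(a) - trace(a^-1 b^3 a) = x^2*y^3 - x*y^2*z - 2*x^2*y - y^3 + x*z + 3*y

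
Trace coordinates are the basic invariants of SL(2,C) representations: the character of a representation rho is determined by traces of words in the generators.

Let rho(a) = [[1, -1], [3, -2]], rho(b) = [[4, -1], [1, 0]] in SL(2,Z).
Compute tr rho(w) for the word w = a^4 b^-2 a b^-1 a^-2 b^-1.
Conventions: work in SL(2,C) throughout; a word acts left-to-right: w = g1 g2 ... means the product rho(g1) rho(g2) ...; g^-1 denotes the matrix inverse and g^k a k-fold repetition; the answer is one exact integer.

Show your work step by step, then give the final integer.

rho(a) = [[1, -1], [3, -2]]
... * rho(a) = [[1, -1], [3, -2]]  ->  [[-2, 1], [-3, 1]]
... * rho(a) = [[1, -1], [3, -2]]  ->  [[1, 0], [0, 1]]
... * rho(a) = [[1, -1], [3, -2]]  ->  [[1, -1], [3, -2]]
... * rho(b^-1) = [[0, 1], [-1, 4]]  ->  [[1, -3], [2, -5]]
... * rho(b^-1) = [[0, 1], [-1, 4]]  ->  [[3, -11], [5, -18]]
... * rho(a) = [[1, -1], [3, -2]]  ->  [[-30, 19], [-49, 31]]
... * rho(b^-1) = [[0, 1], [-1, 4]]  ->  [[-19, 46], [-31, 75]]
... * rho(a^-1) = [[-2, 1], [-3, 1]]  ->  [[-100, 27], [-163, 44]]
... * rho(a^-1) = [[-2, 1], [-3, 1]]  ->  [[119, -73], [194, -119]]
... * rho(b^-1) = [[0, 1], [-1, 4]]  ->  [[73, -173], [119, -282]]
tr = 73 + -282 = -209

-209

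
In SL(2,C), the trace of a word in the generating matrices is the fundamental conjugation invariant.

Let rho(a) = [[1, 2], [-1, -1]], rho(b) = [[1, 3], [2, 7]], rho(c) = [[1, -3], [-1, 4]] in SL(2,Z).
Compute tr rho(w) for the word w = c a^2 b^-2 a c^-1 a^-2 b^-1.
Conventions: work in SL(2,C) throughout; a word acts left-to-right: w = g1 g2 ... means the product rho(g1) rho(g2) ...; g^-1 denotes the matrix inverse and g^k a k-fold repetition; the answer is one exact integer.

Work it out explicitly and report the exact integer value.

rho(c) = [[1, -3], [-1, 4]]
... * rho(a) = [[1, 2], [-1, -1]]  ->  [[4, 5], [-5, -6]]
... * rho(a) = [[1, 2], [-1, -1]]  ->  [[-1, 3], [1, -4]]
... * rho(b^-1) = [[7, -3], [-2, 1]]  ->  [[-13, 6], [15, -7]]
... * rho(b^-1) = [[7, -3], [-2, 1]]  ->  [[-103, 45], [119, -52]]
... * rho(a) = [[1, 2], [-1, -1]]  ->  [[-148, -251], [171, 290]]
... * rho(c^-1) = [[4, 3], [1, 1]]  ->  [[-843, -695], [974, 803]]
... * rho(a^-1) = [[-1, -2], [1, 1]]  ->  [[148, 991], [-171, -1145]]
... * rho(a^-1) = [[-1, -2], [1, 1]]  ->  [[843, 695], [-974, -803]]
... * rho(b^-1) = [[7, -3], [-2, 1]]  ->  [[4511, -1834], [-5212, 2119]]
tr = 4511 + 2119 = 6630

6630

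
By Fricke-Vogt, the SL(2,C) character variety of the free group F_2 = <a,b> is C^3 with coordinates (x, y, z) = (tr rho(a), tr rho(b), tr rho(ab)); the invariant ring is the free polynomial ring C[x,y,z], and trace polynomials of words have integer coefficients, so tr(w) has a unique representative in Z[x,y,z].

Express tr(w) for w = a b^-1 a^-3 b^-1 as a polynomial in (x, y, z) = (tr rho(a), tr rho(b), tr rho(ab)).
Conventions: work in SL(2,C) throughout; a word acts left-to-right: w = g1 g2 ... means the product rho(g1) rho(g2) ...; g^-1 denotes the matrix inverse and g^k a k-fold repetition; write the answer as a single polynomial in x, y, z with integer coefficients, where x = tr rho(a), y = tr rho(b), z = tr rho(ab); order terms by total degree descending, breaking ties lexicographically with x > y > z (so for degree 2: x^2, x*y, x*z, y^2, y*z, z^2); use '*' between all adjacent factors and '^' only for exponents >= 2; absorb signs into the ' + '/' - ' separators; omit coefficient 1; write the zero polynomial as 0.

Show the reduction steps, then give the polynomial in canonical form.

x^3*y*z - x^4 - x^2*y^2 - x^2*z^2 + 4*x^2 + z^2 - 2

tr(a b^-1) = tr(a) * tr(b) - tr(a b) = x*y - z
tr(b^-1 a b^-1) = tr(a b^-1) * tr(b) - tr(a) = x*y^2 - y*z - x
so tr(a^2) = tr(a) * tr(a) - tr(1) = x^2 - 2
tr(a^2 b) = tr(a) * tr(b a) - tr(b) = x*z - y
reduce: tr(a b^-1 a) = tr(a^2) * tr(b) - tr(a^2 b) = x^2*y - x*z - y
reduce: tr(a b a b) = tr(a b) * tr(a b) - tr(1) = z^2 - 2
tr(a b^-1 a b) = tr(a b a) * tr(b) - tr(a b a b) = x*y*z - y^2 - z^2 + 2
so tr(b^-1 a b^-1 a) = tr(a b^-1 a) * tr(b) - tr(a b^-1 a b) = x^2*y^2 - 2*x*y*z + z^2 - 2
reduce: tr(a^-1 b^-1 a b^-1) = tr(b^-1 a b^-1) * tr(a) - tr(b^-1 a b^-1 a) = x*y*z - x^2 - z^2 + 2
tr(a^-2 b^-1 a b^-1) = tr(a^-1 b^-1 a b^-1) * tr(a) - tr(a^-1 b^-1 a b^-1 a) = x^2*y*z - x^3 - x*y^2 - x*z^2 + y*z + 3*x
reduce: tr(a b^-1 a^-3 b^-1) = tr(a^-2 b^-1 a b^-1) * tr(a) - tr(a^-2 b^-1 a b^-1 a) = x^3*y*z - x^4 - x^2*y^2 - x^2*z^2 + 4*x^2 + z^2 - 2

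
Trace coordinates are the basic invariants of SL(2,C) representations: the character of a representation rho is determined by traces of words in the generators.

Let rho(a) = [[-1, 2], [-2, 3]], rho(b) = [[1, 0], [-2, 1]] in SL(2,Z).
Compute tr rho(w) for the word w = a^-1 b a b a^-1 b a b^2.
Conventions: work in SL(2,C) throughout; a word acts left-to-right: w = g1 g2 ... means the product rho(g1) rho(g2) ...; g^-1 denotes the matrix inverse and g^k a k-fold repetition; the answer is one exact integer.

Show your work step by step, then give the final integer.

rho(a^-1) = [[3, -2], [2, -1]]
... * rho(b) = [[1, 0], [-2, 1]]  ->  [[7, -2], [4, -1]]
... * rho(a) = [[-1, 2], [-2, 3]]  ->  [[-3, 8], [-2, 5]]
... * rho(b) = [[1, 0], [-2, 1]]  ->  [[-19, 8], [-12, 5]]
... * rho(a^-1) = [[3, -2], [2, -1]]  ->  [[-41, 30], [-26, 19]]
... * rho(b) = [[1, 0], [-2, 1]]  ->  [[-101, 30], [-64, 19]]
... * rho(a) = [[-1, 2], [-2, 3]]  ->  [[41, -112], [26, -71]]
... * rho(b) = [[1, 0], [-2, 1]]  ->  [[265, -112], [168, -71]]
... * rho(b) = [[1, 0], [-2, 1]]  ->  [[489, -112], [310, -71]]
tr = 489 + -71 = 418

418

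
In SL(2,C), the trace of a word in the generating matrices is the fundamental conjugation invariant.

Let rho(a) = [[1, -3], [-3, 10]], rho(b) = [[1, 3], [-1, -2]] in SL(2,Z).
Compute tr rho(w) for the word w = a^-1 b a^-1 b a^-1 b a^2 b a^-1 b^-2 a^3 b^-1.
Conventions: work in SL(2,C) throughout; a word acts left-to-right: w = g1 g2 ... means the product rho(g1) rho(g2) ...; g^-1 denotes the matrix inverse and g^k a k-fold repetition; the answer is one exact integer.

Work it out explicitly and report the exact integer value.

-56221052965

rho(a^-1) = [[10, 3], [3, 1]]
... * rho(b) = [[1, 3], [-1, -2]]  ->  [[7, 24], [2, 7]]
... * rho(a^-1) = [[10, 3], [3, 1]]  ->  [[142, 45], [41, 13]]
... * rho(b) = [[1, 3], [-1, -2]]  ->  [[97, 336], [28, 97]]
... * rho(a^-1) = [[10, 3], [3, 1]]  ->  [[1978, 627], [571, 181]]
... * rho(b) = [[1, 3], [-1, -2]]  ->  [[1351, 4680], [390, 1351]]
... * rho(a) = [[1, -3], [-3, 10]]  ->  [[-12689, 42747], [-3663, 12340]]
... * rho(a) = [[1, -3], [-3, 10]]  ->  [[-140930, 465537], [-40683, 134389]]
... * rho(b) = [[1, 3], [-1, -2]]  ->  [[-606467, -1353864], [-175072, -390827]]
... * rho(a^-1) = [[10, 3], [3, 1]]  ->  [[-10126262, -3173265], [-2923201, -916043]]
... * rho(b^-1) = [[-2, -3], [1, 1]]  ->  [[17079259, 27205521], [4930359, 7853560]]
... * rho(b^-1) = [[-2, -3], [1, 1]]  ->  [[-6952997, -24032256], [-2007158, -6937517]]
... * rho(a) = [[1, -3], [-3, 10]]  ->  [[65143771, -219463569], [18805393, -63353696]]
... * rho(a) = [[1, -3], [-3, 10]]  ->  [[723534478, -2390067003], [208866481, -689953139]]
... * rho(a) = [[1, -3], [-3, 10]]  ->  [[7893735487, -26071273464], [2278725898, -7526130833]]
... * rho(b^-1) = [[-2, -3], [1, 1]]  ->  [[-41858744438, -49752479925], [-12083582629, -14362308527]]
tr = -41858744438 + -14362308527 = -56221052965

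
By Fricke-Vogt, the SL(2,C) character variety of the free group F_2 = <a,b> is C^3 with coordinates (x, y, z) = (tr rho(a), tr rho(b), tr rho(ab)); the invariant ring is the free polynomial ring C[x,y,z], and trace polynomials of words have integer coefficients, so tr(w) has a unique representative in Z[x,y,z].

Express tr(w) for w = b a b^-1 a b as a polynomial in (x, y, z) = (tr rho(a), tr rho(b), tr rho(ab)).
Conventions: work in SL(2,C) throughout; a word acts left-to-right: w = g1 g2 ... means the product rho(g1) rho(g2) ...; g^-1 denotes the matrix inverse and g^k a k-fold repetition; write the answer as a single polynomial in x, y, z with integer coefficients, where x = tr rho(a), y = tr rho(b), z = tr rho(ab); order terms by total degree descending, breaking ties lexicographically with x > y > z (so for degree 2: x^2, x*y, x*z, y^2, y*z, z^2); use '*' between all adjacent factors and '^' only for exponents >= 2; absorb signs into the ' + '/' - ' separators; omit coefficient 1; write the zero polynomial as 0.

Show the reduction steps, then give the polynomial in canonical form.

trace(b^2 a) = trace(b) trace(a b) - trace(a) = y*z - x
trace(b^2) = trace(b) trace(b) - trace(1) = y^2 - 2
trace(a b^2 a) = trace(a) trace(b^2 a) - trace(b^2) = x*y*z - x^2 - y^2 + 2
trace(a b a b) = trace(b a) trace(b a) - trace(1)   [split at repeated b] = z^2 - 2
trace(a b a) = trace(a) trace(b a) - trace(b) = x*z - y
trace(a b^2 a b) = trace(b) trace(a b a b) - trace(a b a) = y*z^2 - x*z - y
trace(b a b^-1 a b) = trace(a b^2 a) trace(b) - trace(a b^2 a b) = x*y^2*z - x^2*y - y^3 - y*z^2 + x*z + 3*y

x*y^2*z - x^2*y - y^3 - y*z^2 + x*z + 3*y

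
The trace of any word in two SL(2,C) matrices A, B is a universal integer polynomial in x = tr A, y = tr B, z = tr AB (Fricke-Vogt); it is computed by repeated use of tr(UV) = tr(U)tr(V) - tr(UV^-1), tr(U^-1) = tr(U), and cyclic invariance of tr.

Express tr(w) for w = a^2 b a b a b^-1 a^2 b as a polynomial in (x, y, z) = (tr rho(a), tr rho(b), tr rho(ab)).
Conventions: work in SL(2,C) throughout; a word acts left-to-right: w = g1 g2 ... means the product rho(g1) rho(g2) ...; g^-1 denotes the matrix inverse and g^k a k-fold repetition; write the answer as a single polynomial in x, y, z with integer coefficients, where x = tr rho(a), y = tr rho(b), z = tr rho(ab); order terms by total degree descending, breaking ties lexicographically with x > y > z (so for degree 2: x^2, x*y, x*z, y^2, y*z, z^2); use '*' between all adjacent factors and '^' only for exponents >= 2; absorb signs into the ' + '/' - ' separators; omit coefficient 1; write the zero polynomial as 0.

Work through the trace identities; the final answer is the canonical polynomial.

x^3*y*z^3 - 2*x^2*y^2*z^2 - x^2*z^4 - x^3*y*z + x*y^3*z + x*y*z^3 + x^2*y^2 + 2*x^2*z^2 - 2*x*y*z + z^2 - 2

use: trace(a b a b) = trace(a b) trace(a b) - trace(1)   [split at a repeated a] = z^2 - 2
apply: trace(b a b a b a) = trace(a b) trace(a b a b) - trace(a^-1 b^-1)   [split at a repeated a] = z^3 - 3*z
trace(a b a) = trace(a) trace(b a) - trace(b)   [square of a] = x*z - y
trace(b a b a b) = trace(b) trace(a b a b) - trace(a b a)   [square of b] = y*z^2 - x*z - y
trace(b a^2 b a b a) = trace(a) trace(b a b a b a) - trace(b a b a b)   [square of a] = x*z^3 - y*z^2 - 2*x*z + y
use: trace(b a b) = trace(b) trace(a b) - trace(a)   [square of b] = y*z - x
apply: trace(a^2 b a b) = trace(a) trace(b a b a) - trace(b a b)   [square of a] = x*z^2 - y*z - x
trace(a^2 b a) = trace(a) trace(a b a) - trace(a b)   [square of a] = x^2*z - x*y - z
apply: trace(b a^2 b a b) = trace(b) trace(a^2 b a b) - trace(a^2 b a)   [square of b] = x*y*z^2 - x^2*z - y^2*z + z
apply: trace(a b a^2 b a b a) = trace(a) trace(b a^2 b a b a) - trace(b a^2 b a b)   [square of a] = x^2*z^3 - 2*x*y*z^2 - x^2*z + y^2*z + x*y - z
trace(a^2 b a^2 b a b a) = trace(a) trace(a b a^2 b a b a) - trace(a b a^2 b a b)   [square of a] = x^3*z^3 - 2*x^2*y*z^2 - x^3*z + x*y^2*z - x*z^3 + x^2*y + y*z^2 + x*z - y
use: trace(b a b a b a b a) = trace(a b a b) trace(a b a b) - trace(1)   [split at a repeated a] = z^4 - 4*z^2 + 2
use: trace(b a b a b a b) = trace(b) trace(a b a b a b) - trace(a b a b a)   [square of b] = y*z^3 - x*z^2 - 2*y*z + x
trace(b a b a b a^2 b a) = trace(a) trace(b a b a b a b a) - trace(b a b a b a b)   [square of a] = x*z^4 - y*z^3 - 3*x*z^2 + 2*y*z + x
use: trace(a b a b a^2) = trace(a) trace(b a b a^2) - trace(b a b a)   [square of a] = x^2*z^2 - x*y*z - x^2 - z^2 + 2
trace(b a b a b a^2 b) = trace(b) trace(a b a b a^2 b) - trace(a b a b a^2)   [square of b] = x*y*z^3 - x^2*z^2 - y^2*z^2 - x*y*z + x^2 + y^2 + z^2 - 2
trace(a^2 b a^2 b a b a b) = trace(a) trace(b a b a b a^2 b a) - trace(b a b a b a^2 b)   [square of a] = x^2*z^4 - 2*x*y*z^3 - 2*x^2*z^2 + y^2*z^2 + 3*x*y*z - y^2 - z^2 + 2
trace(a^2 b a b a b^-1 a^2 b) = trace(a^2 b a^2 b a b a) trace(b) - trace(a^2 b a^2 b a b a b)   [inverse elimination on b] = x^3*y*z^3 - 2*x^2*y^2*z^2 - x^2*z^4 - x^3*y*z + x*y^3*z + x*y*z^3 + x^2*y^2 + 2*x^2*z^2 - 2*x*y*z + z^2 - 2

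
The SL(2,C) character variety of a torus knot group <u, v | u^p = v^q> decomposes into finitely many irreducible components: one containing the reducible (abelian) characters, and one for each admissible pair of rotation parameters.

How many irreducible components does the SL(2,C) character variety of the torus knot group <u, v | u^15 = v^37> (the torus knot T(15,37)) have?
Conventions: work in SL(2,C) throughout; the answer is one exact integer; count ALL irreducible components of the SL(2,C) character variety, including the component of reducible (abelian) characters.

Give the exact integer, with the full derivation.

For T(15,37): irreducibility forces the central element u^15 = v^37 to one of +I, -I.
So on each irreducible component the traces are pinned: tr(u) = 2*cos(pi*alpha/15) with 1 <= alpha <= 14, tr(v) = 2*cos(pi*beta/37) with 1 <= beta <= 36.
u^15 = (-1)^alpha I and v^37 = (-1)^beta I must agree, so alpha and beta have equal parity.
Counting: 7 odd alphas x 18 odd betas + 7 even alphas x 18 even betas = 126 + 126 = 252.
components with irreducible characters: 252; plus the single component of reducible (abelian) characters: total 253.

253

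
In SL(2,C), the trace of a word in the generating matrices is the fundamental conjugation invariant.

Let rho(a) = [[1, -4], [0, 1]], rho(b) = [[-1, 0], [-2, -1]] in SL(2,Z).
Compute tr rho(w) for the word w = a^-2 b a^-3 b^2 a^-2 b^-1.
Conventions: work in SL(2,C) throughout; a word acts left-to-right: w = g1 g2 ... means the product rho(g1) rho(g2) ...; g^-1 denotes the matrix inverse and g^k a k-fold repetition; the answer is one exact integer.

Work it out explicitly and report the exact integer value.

-12558

rho(a^-1) = [[1, 4], [0, 1]]
... * rho(a^-1) = [[1, 4], [0, 1]]  ->  [[1, 8], [0, 1]]
... * rho(b) = [[-1, 0], [-2, -1]]  ->  [[-17, -8], [-2, -1]]
... * rho(a^-1) = [[1, 4], [0, 1]]  ->  [[-17, -76], [-2, -9]]
... * rho(a^-1) = [[1, 4], [0, 1]]  ->  [[-17, -144], [-2, -17]]
... * rho(a^-1) = [[1, 4], [0, 1]]  ->  [[-17, -212], [-2, -25]]
... * rho(b) = [[-1, 0], [-2, -1]]  ->  [[441, 212], [52, 25]]
... * rho(b) = [[-1, 0], [-2, -1]]  ->  [[-865, -212], [-102, -25]]
... * rho(a^-1) = [[1, 4], [0, 1]]  ->  [[-865, -3672], [-102, -433]]
... * rho(a^-1) = [[1, 4], [0, 1]]  ->  [[-865, -7132], [-102, -841]]
... * rho(b^-1) = [[-1, 0], [2, -1]]  ->  [[-13399, 7132], [-1580, 841]]
tr = -13399 + 841 = -12558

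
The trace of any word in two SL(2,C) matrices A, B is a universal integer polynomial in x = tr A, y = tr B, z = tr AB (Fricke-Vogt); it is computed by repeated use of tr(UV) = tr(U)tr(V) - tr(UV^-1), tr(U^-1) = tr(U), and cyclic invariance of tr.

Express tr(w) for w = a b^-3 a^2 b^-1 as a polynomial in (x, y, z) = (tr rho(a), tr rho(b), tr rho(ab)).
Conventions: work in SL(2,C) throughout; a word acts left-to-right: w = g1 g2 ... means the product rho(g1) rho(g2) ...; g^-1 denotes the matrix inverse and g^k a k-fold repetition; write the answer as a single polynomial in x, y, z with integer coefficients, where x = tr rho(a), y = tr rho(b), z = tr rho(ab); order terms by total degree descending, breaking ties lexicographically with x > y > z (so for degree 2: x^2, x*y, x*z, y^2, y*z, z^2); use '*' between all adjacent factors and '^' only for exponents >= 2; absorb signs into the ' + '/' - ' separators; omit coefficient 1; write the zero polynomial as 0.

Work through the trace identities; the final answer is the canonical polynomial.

next, trace(a^2) = trace(a) trace(a) - trace(1) = x^2 - 2
trace(a^3) = trace(a) trace(a^2) - trace(a) = x^3 - 3*x
and trace(b a^2) = trace(a) trace(b a) - trace(b) = x*z - y
trace(a^3 b) = trace(a) trace(b a^2) - trace(b a) = x^2*z - x*y - z
next, trace(b^-1 a^3) = trace(a^3) trace(b) - trace(a^3 b) = x^3*y - x^2*z - 2*x*y + z
trace(b^-1 a^3 b^-1) = trace(b^-1 a^3) trace(b) - trace(b^-1 a^3 b) = x^3*y^2 - x^2*y*z - x^3 - 2*x*y^2 + y*z + 3*x
trace(a b^-3 a^2) = trace(b^-1 a^3 b^-1) trace(b) - trace(b^-1 a^3) = x^3*y^3 - x^2*y^2*z - 2*x^3*y - 2*x*y^3 + x^2*z + y^2*z + 5*x*y - z
and trace(b a b a) = trace(a b) trace(a b) - trace(1)   [split at repeated a] = z^2 - 2
and trace(b a b) = trace(b) trace(a b) - trace(a) = y*z - x
and trace(a^2 b a b) = trace(a) trace(b a b a) - trace(b a b) = x*z^2 - y*z - x
next, trace(a^2 b a b^-1) = trace(a^2 b a) trace(b) - trace(a^2 b a b) = x^2*y*z - x*y^2 - x*z^2 + x
trace(a^2 b a b^-2) = trace(a^2 b a b^-1) trace(b) - trace(a^2 b a) = x^2*y^2*z - x*y^3 - x*y*z^2 - x^2*z + 2*x*y + z
trace(a b^-3 a^2 b) = trace(a^2 b a b^-2) trace(b) - trace(a^2 b a b^-1) = x^2*y^3*z - x*y^4 - x*y^2*z^2 - 2*x^2*y*z + 3*x*y^2 + x*z^2 + y*z - x
next, trace(a b^-3 a^2 b^-1) = trace(a b^-3 a^2) trace(b) - trace(a b^-3 a^2 b) = x^3*y^4 - 2*x^2*y^3*z - 2*x^3*y^2 - x*y^4 + x*y^2*z^2 + 3*x^2*y*z + y^3*z + 2*x*y^2 - x*z^2 - 2*y*z + x

x^3*y^4 - 2*x^2*y^3*z - 2*x^3*y^2 - x*y^4 + x*y^2*z^2 + 3*x^2*y*z + y^3*z + 2*x*y^2 - x*z^2 - 2*y*z + x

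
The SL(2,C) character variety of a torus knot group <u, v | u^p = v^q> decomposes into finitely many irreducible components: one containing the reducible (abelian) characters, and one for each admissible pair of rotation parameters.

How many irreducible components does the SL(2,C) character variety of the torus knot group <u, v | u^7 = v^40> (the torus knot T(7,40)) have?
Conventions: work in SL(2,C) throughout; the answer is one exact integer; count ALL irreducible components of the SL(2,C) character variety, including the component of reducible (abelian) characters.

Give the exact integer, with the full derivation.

For T(7,40): irreducibility forces the central element u^7 = v^40 to one of +I, -I.
On an irreducible component, tr(u) is locked at 2*cos(pi*alpha/7) for some alpha in 1..6, and tr(v) at 2*cos(pi*beta/40) for some beta in 1..39.
The two central values (-1)^alpha I and (-1)^beta I must be the same matrix, so alpha and beta share a parity.
Counting: 3 odd alphas x 20 odd betas + 3 even alphas x 19 even betas = 60 + 57 = 117.
That is 117 components of irreducible characters, and with the reducible (abelian) component the total is 118.

118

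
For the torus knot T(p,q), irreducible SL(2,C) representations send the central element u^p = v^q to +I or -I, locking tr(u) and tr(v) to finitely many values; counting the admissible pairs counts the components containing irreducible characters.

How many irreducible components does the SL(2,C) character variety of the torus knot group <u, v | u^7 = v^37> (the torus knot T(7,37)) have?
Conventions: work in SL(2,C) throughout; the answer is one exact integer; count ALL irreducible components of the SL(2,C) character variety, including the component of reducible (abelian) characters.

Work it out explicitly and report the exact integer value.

Gamma = < u, v | u^7 = v^37 > (torus knot T(7,37)); the central element u^7 = v^37 acts as +I or -I in any irreducible SL(2,C) representation.
So on each irreducible component the traces are pinned: tr(u) = 2*cos(pi*alpha/7) with 1 <= alpha <= 6, tr(v) = 2*cos(pi*beta/37) with 1 <= beta <= 36.
u^7 = (-1)^alpha I and v^37 = (-1)^beta I must agree, so alpha and beta have equal parity.
Enumerate parity-matched pairs: 3*18 odd-odd plus 3*18 even-even gives 108.
That is 108 components of irreducible characters, and with the reducible (abelian) component the total is 109.

109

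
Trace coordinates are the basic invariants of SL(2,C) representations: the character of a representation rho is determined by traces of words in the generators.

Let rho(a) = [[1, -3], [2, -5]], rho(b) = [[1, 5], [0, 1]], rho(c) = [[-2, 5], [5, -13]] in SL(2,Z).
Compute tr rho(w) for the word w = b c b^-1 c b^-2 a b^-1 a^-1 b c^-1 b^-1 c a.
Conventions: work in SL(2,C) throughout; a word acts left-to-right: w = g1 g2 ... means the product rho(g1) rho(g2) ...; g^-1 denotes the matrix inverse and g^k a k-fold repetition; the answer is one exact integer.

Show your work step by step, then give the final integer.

rho(b) = [[1, 5], [0, 1]]
... * rho(c) = [[-2, 5], [5, -13]]  ->  [[23, -60], [5, -13]]
... * rho(b^-1) = [[1, -5], [0, 1]]  ->  [[23, -175], [5, -38]]
... * rho(c) = [[-2, 5], [5, -13]]  ->  [[-921, 2390], [-200, 519]]
... * rho(b^-1) = [[1, -5], [0, 1]]  ->  [[-921, 6995], [-200, 1519]]
... * rho(b^-1) = [[1, -5], [0, 1]]  ->  [[-921, 11600], [-200, 2519]]
... * rho(a) = [[1, -3], [2, -5]]  ->  [[22279, -55237], [4838, -11995]]
... * rho(b^-1) = [[1, -5], [0, 1]]  ->  [[22279, -166632], [4838, -36185]]
... * rho(a^-1) = [[-5, 3], [-2, 1]]  ->  [[221869, -99795], [48180, -21671]]
... * rho(b) = [[1, 5], [0, 1]]  ->  [[221869, 1009550], [48180, 219229]]
... * rho(c^-1) = [[-13, -5], [-5, -2]]  ->  [[-7932047, -3128445], [-1722485, -679358]]
... * rho(b^-1) = [[1, -5], [0, 1]]  ->  [[-7932047, 36531790], [-1722485, 7933067]]
... * rho(c) = [[-2, 5], [5, -13]]  ->  [[198523044, -514573505], [43110305, -111742296]]
... * rho(a) = [[1, -3], [2, -5]]  ->  [[-830623966, 1977298393], [-180374287, 429380565]]
tr = -830623966 + 429380565 = -401243401

-401243401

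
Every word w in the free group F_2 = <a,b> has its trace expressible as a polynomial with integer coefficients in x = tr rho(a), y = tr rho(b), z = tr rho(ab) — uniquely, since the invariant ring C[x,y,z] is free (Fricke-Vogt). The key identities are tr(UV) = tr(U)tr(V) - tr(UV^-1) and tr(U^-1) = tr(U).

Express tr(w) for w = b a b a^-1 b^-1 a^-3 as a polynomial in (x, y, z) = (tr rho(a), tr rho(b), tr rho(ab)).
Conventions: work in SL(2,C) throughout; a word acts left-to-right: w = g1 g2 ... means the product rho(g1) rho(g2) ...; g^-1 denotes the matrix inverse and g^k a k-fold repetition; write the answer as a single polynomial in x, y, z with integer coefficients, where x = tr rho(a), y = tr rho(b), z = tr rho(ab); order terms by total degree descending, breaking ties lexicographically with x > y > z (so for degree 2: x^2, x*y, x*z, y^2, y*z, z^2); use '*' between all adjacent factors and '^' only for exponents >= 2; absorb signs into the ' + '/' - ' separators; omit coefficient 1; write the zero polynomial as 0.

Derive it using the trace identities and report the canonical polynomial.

x^3*y*z^2 - x^4*z - x^2*y^2*z - x^2*z^3 + x^3*y - x*y*z^2 + 4*x^2*z + y^2*z + z^3 - 2*x*y - 3*z

tr(b a^-1) = tr(b) tr(a) - tr(b a) = x*y - z
and tr(a^-2 b) = tr(b a^-1) tr(a) - tr(b) = x^2*y - x*z - y
next, tr(a b a) = tr(a) tr(b a) - tr(b) = x*z - y
tr(b a b a) = tr(a b) tr(a b) - tr(1) = z^2 - 2
tr(b a b) = tr(b) tr(a b) - tr(a) = y*z - x
tr(a b a b a) = tr(a) tr(b a b a) - tr(b a b) = x*z^2 - y*z - x
tr(a b a b a b) = tr(a b) tr(a b a b) - tr(a^-1 b^-1) = z^3 - 3*z
next, tr(b a b a b^-1 a) = tr(a b a b a) tr(b) - tr(a b a b a b) = x*y*z^2 - y^2*z - z^3 - x*y + 3*z
next, tr(b a b a b^-1 a^-1) = tr(b a b a b^-1) tr(a) - tr(b a b a b^-1 a) = -x*y*z^2 + x^2*z + y^2*z + z^3 - 3*z
next, tr(b a b a b^-1 a^-2) = tr(b a b a b^-1 a^-1) tr(a) - tr(b a b a b^-1) = -x^2*y*z^2 + x^3*z + x*y^2*z + x*z^3 - 4*x*z + y
tr(b^-1 a^-3 b a b a) = tr(b a b a b^-1 a^-2) tr(a) - tr(b a b a b^-1 a^-1) = -x^3*y*z^2 + x^4*z + x^2*y^2*z + x^2*z^3 + x*y*z^2 - 5*x^2*z - y^2*z - z^3 + x*y + 3*z
tr(b a b a^-1 b^-1 a^-3) = tr(b^-1 a^-3 b a b) tr(a) - tr(b^-1 a^-3 b a b a) = x^3*y*z^2 - x^4*z - x^2*y^2*z - x^2*z^3 + x^3*y - x*y*z^2 + 4*x^2*z + y^2*z + z^3 - 2*x*y - 3*z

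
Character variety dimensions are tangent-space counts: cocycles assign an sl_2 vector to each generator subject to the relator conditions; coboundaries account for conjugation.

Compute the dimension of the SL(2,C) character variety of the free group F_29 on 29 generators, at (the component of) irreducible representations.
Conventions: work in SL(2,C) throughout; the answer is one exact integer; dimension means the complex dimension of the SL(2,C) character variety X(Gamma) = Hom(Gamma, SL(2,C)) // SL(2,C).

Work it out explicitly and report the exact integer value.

Gamma = F_29 has 29 generators and no relators.
Z^1(Gamma, Ad rho) = (sl_2)^29: a cocycle is a free choice of one sl_2 vector per generator, so dim Z^1 = 3*29 = 87.
At an irreducible rho the centralizer of the image in sl_2 is 0, so the coboundary map sl_2 -> Z^1 is injective: dim B^1 = 3.
Therefore dim X = 87 - 3 = 84.

84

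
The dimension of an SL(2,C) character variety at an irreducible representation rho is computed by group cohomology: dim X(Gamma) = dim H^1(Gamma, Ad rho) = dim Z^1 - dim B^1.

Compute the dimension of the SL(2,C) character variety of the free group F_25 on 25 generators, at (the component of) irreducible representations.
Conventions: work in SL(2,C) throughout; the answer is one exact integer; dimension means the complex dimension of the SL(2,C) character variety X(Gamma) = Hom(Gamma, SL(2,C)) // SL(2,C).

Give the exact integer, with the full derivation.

Here Gamma is free of rank 25 — no relator constrains a cocycle.
So Z^1 = (sl_2)^25 in full: dim Z^1 = 75.
At an irreducible rho the centralizer of the image in sl_2 is 0, so the coboundary map sl_2 -> Z^1 is injective: dim B^1 = 3.
dim H^1 = 75 - 3 = 72, which is dim X.

72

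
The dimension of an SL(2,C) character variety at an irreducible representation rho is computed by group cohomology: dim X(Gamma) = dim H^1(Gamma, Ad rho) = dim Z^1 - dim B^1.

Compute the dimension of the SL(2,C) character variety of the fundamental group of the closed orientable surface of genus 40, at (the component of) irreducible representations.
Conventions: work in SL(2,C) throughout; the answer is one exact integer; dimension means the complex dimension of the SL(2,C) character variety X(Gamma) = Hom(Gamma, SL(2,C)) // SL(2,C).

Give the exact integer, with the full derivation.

pi_1 of the closed genus-40 surface has 80 generators bound by the single product-of-commutators relator.
Before the relator condition, cocycle space has dim 3*80 = 240.
d_2 is surjective at irreducible rho (its cokernel H^2 is dual to H^0 = 0), so dim Z^1 = 240 - 3 = 237.
Coboundaries contribute dim B^1 = 3 (injective at irreducible rho).
dim X = dim H^1 = 237 - 3 = 234.

234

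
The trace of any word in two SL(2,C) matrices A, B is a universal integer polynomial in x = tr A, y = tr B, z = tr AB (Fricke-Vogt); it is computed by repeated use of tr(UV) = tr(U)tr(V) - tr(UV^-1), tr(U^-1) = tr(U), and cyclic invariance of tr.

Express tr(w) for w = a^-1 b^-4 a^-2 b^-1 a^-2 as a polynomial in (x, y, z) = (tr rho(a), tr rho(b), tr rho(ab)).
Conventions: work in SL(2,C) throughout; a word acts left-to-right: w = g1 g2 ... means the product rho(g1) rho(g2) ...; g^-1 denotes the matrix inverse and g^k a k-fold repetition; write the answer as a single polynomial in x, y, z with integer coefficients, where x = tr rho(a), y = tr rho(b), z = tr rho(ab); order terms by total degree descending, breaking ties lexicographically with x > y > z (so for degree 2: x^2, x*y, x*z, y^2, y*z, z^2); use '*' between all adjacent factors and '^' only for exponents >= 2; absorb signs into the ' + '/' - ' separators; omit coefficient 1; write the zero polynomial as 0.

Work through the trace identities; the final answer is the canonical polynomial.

x^3*y^3*z^2 - x^4*y^2*z - 2*x^2*y^4*z + x^3*y^3 - 2*x^3*y*z^2 + x*y^5 - x*y^3*z^2 + x^4*z + 7*x^2*y^2*z + y^4*z - x^3*y - 5*x*y^3 + 2*x*y*z^2 - 3*x^2*z - 3*y^2*z + 4*x*y + z

next, tr(a^-1) = tr(a) = x
tr(a^-2) = tr(a^-1)*tr(a) - tr(1)  (eliminate a^-1) = x^2 - 2
tr(a^-1 b) = tr(b)*tr(a) - tr(b a)  (eliminate a^-1) = x*y - z
and tr(a^-2 b) = tr(a^-1 b)*tr(a) - tr(a^-1 b a)  (eliminate a^-1) = x^2*y - x*z - y
tr(b^-1 a^-2) = tr(a^-2)*tr(b) - tr(a^-2 b)  (eliminate b^-1) = x*z - y
and tr(b^-2 a^-2) = tr(b^-1 a^-2)*tr(b) - tr(b^-1 a^-2 b)  (eliminate b^-1) = x*y*z - x^2 - y^2 + 2
and tr(b^-2 a^-1) = tr(b^-1 a^-1)*tr(b) - tr(b^-1 a^-1 b)  (eliminate b^-1) = y*z - x
and tr(a^-1 b^-2 a^-2) = tr(b^-2 a^-2)*tr(a) - tr(b^-2 a^-1)  (eliminate a^-1) = x^2*y*z - x^3 - x*y^2 - y*z + 3*x
tr(b^-2 a^-4) = tr(a^-1 b^-2 a^-2)*tr(a) - tr(a^-1 b^-2 a^-1)  (eliminate a^-1) = x^3*y*z - x^4 - x^2*y^2 - 2*x*y*z + 4*x^2 + y^2 - 2
tr(a^-2 b^-1 a^-1) = tr(a^-2 b^-1)*tr(a) - tr(a^-2 b^-1 a)  (eliminate a^-1) = x^2*z - x*y - z
and tr(b^-1 a^-4) = tr(a^-2 b^-1 a^-1)*tr(a) - tr(a^-2 b^-1)  (eliminate a^-1) = x^3*z - x^2*y - 2*x*z + y
tr(b^-2 a^-4 b^-1) = tr(b^-2 a^-4)*tr(b) - tr(b^-2 a^-4 b)  (eliminate b^-1) = x^3*y^2*z - x^4*y - x^2*y^3 - x^3*z - 2*x*y^2*z + 5*x^2*y + y^3 + 2*x*z - 3*y
and tr(b^-4 a^-4) = tr(b^-2 a^-4 b^-1)*tr(b) - tr(b^-2 a^-4)  (eliminate b^-1) = x^3*y^3*z - x^4*y^2 - x^2*y^4 - 2*x^3*y*z - 2*x*y^3*z + x^4 + 6*x^2*y^2 + y^4 + 4*x*y*z - 4*x^2 - 4*y^2 + 2
and tr(b^-3 a^-3) = tr(a^-3 b^-2)*tr(b) - tr(a^-3 b^-1)  (eliminate b^-1) = x^2*y^2*z - x^3*y - x*y^3 - x^2*z - y^2*z + 4*x*y + z
tr(b^-4 a^-3) = tr(b^-3 a^-3)*tr(b) - tr(b^-3 a^-3 b)  (eliminate b^-1) = x^2*y^3*z - x^3*y^2 - x*y^4 - 2*x^2*y*z - y^3*z + x^3 + 5*x*y^2 + 2*y*z - 3*x
next, tr(a^-3 b^-4 a^-2) = tr(b^-4 a^-4)*tr(a) - tr(b^-4 a^-3)  (eliminate a^-1) = x^4*y^3*z - x^5*y^2 - x^3*y^4 - 2*x^4*y*z - 3*x^2*y^3*z + x^5 + 7*x^3*y^2 + 2*x*y^4 + 6*x^2*y*z + y^3*z - 5*x^3 - 9*x*y^2 - 2*y*z + 5*x
tr(b a b a) = tr(a b)*tr(a b) - tr(1)  (split on a) = z^2 - 2
and tr(a b a^-1 b) = tr(b a b)*tr(a) - tr(b a b a)  (eliminate a^-1) = x*y*z - x^2 - z^2 + 2
tr(a b a^-1 b^-1) = tr(a b a^-1)*tr(b) - tr(a b a^-1 b)  (eliminate b^-1) = -x*y*z + x^2 + y^2 + z^2 - 2
next, tr(b^-1 a b a^-1 b^-1) = tr(a b a^-1 b^-1)*tr(b) - tr(a b a^-1)  (eliminate b^-1) = -x*y^2*z + x^2*y + y^3 + y*z^2 - 3*y
tr(b a^-1 b^-3 a) = tr(b^-1 a b a^-1 b^-1)*tr(b) - tr(b^-1 a b a^-1)  (eliminate b^-1) = -x*y^3*z + x^2*y^2 + y^4 + y^2*z^2 + x*y*z - x^2 - 4*y^2 - z^2 + 2
and tr(b^-3 a^-1 b a^-1) = tr(b a^-1 b^-3)*tr(a) - tr(b a^-1 b^-3 a)  (eliminate a^-1) = x*y^3*z - x^2*y^2 - y^4 - y^2*z^2 + 4*y^2 + z^2 - 2
and tr(b a^-2 b^-3 a^-1) = tr(b^-3 a^-1 b a^-1)*tr(a) - tr(b^-3 a^-1 b)  (eliminate a^-1) = x^2*y^3*z - x^3*y^2 - x*y^4 - x*y^2*z^2 + 4*x*y^2 + x*z^2 - y*z - x
tr(a^-2 b^-3 a^-2 b) = tr(b a^-2 b^-3 a^-1)*tr(a) - tr(b a^-2 b^-3)  (eliminate a^-1) = x^3*y^3*z - x^4*y^2 - x^2*y^4 - x^2*y^2*z^2 + 4*x^2*y^2 + x^2*z^2 - 2*x*y*z + y^2 - 2
next, tr(a b a b^-1) = tr(a b a)*tr(b) - tr(a b a b)  (eliminate b^-1) = x*y*z - y^2 - z^2 + 2
next, tr(b a b^-2 a) = tr(a b a b^-1)*tr(b) - tr(a b a)  (eliminate b^-1) = x*y^2*z - y^3 - y*z^2 - x*z + 3*y
tr(a^-1 b a b^-2) = tr(b a b^-2)*tr(a) - tr(b a b^-2 a)  (eliminate a^-1) = -x*y^2*z + x^2*y + y^3 + y*z^2 - 3*y
next, tr(b^-1 a^-2 b a b^-1) = tr(a^-1 b a b^-2)*tr(a) - tr(a^-1 b a b^-2 a)  (eliminate a^-1) = -x^2*y^2*z + x^3*y + x*y^3 + x*y*z^2 - 4*x*y + z
tr(a^-2 b a b) = tr(b a b a^-1)*tr(a) - tr(b a b)  (eliminate a^-1) = x^2*y*z - x^3 - x*z^2 - y*z + 3*x
next, tr(b^-1 a^-2 b a) = tr(a^-2 b a)*tr(b) - tr(a^-2 b a b)  (eliminate b^-1) = -x^2*y*z + x^3 + x*y^2 + x*z^2 - 3*x
next, tr(b^-3 a^-2 b a) = tr(b^-1 a^-2 b a b^-1)*tr(b) - tr(b^-1 a^-2 b a)  (eliminate b^-1) = -x^2*y^3*z + x^3*y^2 + x*y^4 + x*y^2*z^2 + x^2*y*z - x^3 - 5*x*y^2 - x*z^2 + y*z + 3*x
and tr(a^-1 b^-3 a^-2 b) = tr(b^-3 a^-2 b)*tr(a) - tr(b^-3 a^-2 b a)  (eliminate a^-1) = x^2*y^3*z - x^3*y^2 - x*y^4 - x*y^2*z^2 + 4*x*y^2 + x*z^2 - y*z - x
tr(b^-1 a^-2 b a^-3 b^-2) = tr(a^-2 b^-3 a^-2 b)*tr(a) - tr(a^-2 b^-3 a^-2 b a)  (eliminate a^-1) = x^4*y^3*z - x^5*y^2 - x^3*y^4 - x^3*y^2*z^2 - x^2*y^3*z + 5*x^3*y^2 + x^3*z^2 + x*y^4 + x*y^2*z^2 - 2*x^2*y*z - 3*x*y^2 - x*z^2 + y*z - x
and tr(a^-3 b) = tr(a^-2 b)*tr(a) - tr(a^-2 b a)  (eliminate a^-1) = x^3*y - x^2*z - 2*x*y + z
next, tr(a^-2 b a^-2) = tr(a^-3 b)*tr(a) - tr(a^-3 b a)  (eliminate a^-1) = x^4*y - x^3*z - 3*x^2*y + 2*x*z + y
and tr(b^2) = tr(b)*tr(b) - tr(1)  (reduce the b square) = y^2 - 2
tr(a^-1 b^2) = tr(b^2)*tr(a) - tr(b^2 a)  (eliminate a^-1) = x*y^2 - y*z - x
and tr(b a^-2 b) = tr(a^-1 b^2)*tr(a) - tr(a^-1 b^2 a)  (eliminate a^-1) = x^2*y^2 - x*y*z - x^2 - y^2 + 2
tr(a^-1 b a^-2 b) = tr(b a^-2 b)*tr(a) - tr(b a^-2 b a)  (eliminate a^-1) = x^3*y^2 - 2*x^2*y*z - x*y^2 + x*z^2 + y*z - x
and tr(a^-2 b a^-2 b) = tr(a^-1 b a^-2 b)*tr(a) - tr(a^-1 b a^-2 b a)  (eliminate a^-1) = x^4*y^2 - 2*x^3*y*z - 2*x^2*y^2 + x^2*z^2 + 2*x*y*z + y^2 - 2
tr(b^-1 a^-2 b a^-2) = tr(a^-2 b a^-2)*tr(b) - tr(a^-2 b a^-2 b)  (eliminate b^-1) = x^3*y*z - x^2*y^2 - x^2*z^2 + 2
next, tr(b^-1 a^-2 b a^-1) = tr(b^-1 a^-2 b)*tr(a) - tr(b^-1 a^-2 b a)  (eliminate a^-1) = x^2*y*z - x*y^2 - x*z^2 + x
next, tr(a^-2 b a^-3 b^-1) = tr(b^-1 a^-2 b a^-2)*tr(a) - tr(b^-1 a^-2 b a^-1)  (eliminate a^-1) = x^4*y*z - x^3*y^2 - x^3*z^2 - x^2*y*z + x*y^2 + x*z^2 + x
tr(a^-2 b a^-3) = tr(a^-1 b a^-3)*tr(a) - tr(a^-1 b a^-2)  (eliminate a^-1) = x^5*y - x^4*z - 4*x^3*y + 3*x^2*z + 3*x*y - z
tr(b^-1 a^-2 b a^-3 b^-1) = tr(a^-2 b a^-3 b^-1)*tr(b) - tr(a^-2 b a^-3)  (eliminate b^-1) = x^4*y^2*z - x^5*y - x^3*y^3 - x^3*y*z^2 + x^4*z - x^2*y^2*z + 4*x^3*y + x*y^3 + x*y*z^2 - 3*x^2*z - 2*x*y + z
tr(a^-3 b^-4 a^-2 b) = tr(b^-1 a^-2 b a^-3 b^-2)*tr(b) - tr(b^-1 a^-2 b a^-3 b^-1)  (eliminate b^-1) = x^4*y^4*z - x^5*y^3 - x^3*y^5 - x^3*y^3*z^2 - x^4*y^2*z - x^2*y^4*z + x^5*y + 6*x^3*y^3 + 2*x^3*y*z^2 + x*y^5 + x*y^3*z^2 - x^4*z - x^2*y^2*z - 4*x^3*y - 4*x*y^3 - 2*x*y*z^2 + 3*x^2*z + y^2*z + x*y - z
next, tr(a^-1 b^-4 a^-2 b^-1 a^-2) = tr(a^-3 b^-4 a^-2)*tr(b) - tr(a^-3 b^-4 a^-2 b)  (eliminate b^-1) = x^3*y^3*z^2 - x^4*y^2*z - 2*x^2*y^4*z + x^3*y^3 - 2*x^3*y*z^2 + x*y^5 - x*y^3*z^2 + x^4*z + 7*x^2*y^2*z + y^4*z - x^3*y - 5*x*y^3 + 2*x*y*z^2 - 3*x^2*z - 3*y^2*z + 4*x*y + z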